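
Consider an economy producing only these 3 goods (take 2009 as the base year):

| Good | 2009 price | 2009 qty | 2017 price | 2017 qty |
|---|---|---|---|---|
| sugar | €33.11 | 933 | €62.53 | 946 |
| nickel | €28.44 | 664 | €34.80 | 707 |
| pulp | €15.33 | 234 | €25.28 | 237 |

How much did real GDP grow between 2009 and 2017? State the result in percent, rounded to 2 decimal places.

3.18%

Real GDP 2009 = Nominal GDP 2009 = 33.11·933 + 28.44·664 + 15.33·234 = 53363.01.
Real GDP 2017 (at 2009 prices) = 33.11·946 + 28.44·707 + 15.33·237 = 55062.35.
Real growth = 55062.35/53363.01 − 1 = 0.0318.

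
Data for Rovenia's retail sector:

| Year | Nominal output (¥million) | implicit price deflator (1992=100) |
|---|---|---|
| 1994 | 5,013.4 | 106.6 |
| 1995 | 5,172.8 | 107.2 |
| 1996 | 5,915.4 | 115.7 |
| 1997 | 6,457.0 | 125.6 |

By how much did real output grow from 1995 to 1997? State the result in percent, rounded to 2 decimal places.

Real output 1995 = 5172.8/1.072 = 4825.37.
Real output 1997 = 6457.0/1.256 = 5140.92.
Change = 5140.92/4825.37 − 1 = 0.0654.

6.54%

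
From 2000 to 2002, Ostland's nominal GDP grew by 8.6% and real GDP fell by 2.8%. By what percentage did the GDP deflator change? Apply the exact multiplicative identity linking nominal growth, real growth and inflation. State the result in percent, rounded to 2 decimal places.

11.73%

(1 + g_nom) = (1 + g_real)(1 + π), so π = 1.0860 / 0.9720 − 1 = 0.11728.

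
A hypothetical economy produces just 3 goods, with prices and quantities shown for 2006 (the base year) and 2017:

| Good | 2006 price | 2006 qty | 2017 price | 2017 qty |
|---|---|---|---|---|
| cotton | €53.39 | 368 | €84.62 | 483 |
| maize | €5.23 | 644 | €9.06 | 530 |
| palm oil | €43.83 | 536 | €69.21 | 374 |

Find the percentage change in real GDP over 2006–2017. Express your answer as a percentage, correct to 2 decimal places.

Real GDP 2006 = Nominal GDP 2006 = 53.39·368 + 5.23·644 + 43.83·536 = 46508.52.
Real GDP 2017 (at 2006 prices) = 53.39·483 + 5.23·530 + 43.83·374 = 44951.69.
Real growth = 44951.69/46508.52 − 1 = -0.0335.

-3.35%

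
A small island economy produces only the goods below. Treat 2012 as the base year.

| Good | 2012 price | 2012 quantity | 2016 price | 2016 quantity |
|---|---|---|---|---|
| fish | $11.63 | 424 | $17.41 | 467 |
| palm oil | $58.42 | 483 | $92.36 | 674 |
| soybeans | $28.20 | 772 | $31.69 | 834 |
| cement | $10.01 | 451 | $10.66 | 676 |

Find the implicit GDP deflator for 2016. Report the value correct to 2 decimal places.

Nominal GDP 2016 = 17.41·467 + 92.36·674 + 31.69·834 + 10.66·676 = 104016.73.
Real GDP 2016 (at 2012 prices) = 11.63·467 + 58.42·674 + 28.20·834 + 10.01·676 = 75091.85.
Deflator = Nominal/Real × 100 = 104016.73/75091.85 × 100 = 138.519.

138.52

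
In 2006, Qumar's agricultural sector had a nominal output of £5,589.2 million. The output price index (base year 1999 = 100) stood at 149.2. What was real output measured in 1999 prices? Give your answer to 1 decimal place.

£3,746.1 million

Real output = Nominal / (output price index/100) = 5589.2 / 1.492 = 3746.11.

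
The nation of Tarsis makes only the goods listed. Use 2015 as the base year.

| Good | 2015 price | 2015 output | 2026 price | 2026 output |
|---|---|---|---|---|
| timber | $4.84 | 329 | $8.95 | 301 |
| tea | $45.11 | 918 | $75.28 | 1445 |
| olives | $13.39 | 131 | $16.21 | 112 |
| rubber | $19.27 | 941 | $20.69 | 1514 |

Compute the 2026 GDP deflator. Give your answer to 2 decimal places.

148.60

Nominal GDP 2026 = 8.95·301 + 75.28·1445 + 16.21·112 + 20.69·1514 = 144613.73.
Real GDP 2026 (at 2015 prices) = 4.84·301 + 45.11·1445 + 13.39·112 + 19.27·1514 = 97315.25.
Deflator = Nominal/Real × 100 = 144613.73/97315.25 × 100 = 148.603.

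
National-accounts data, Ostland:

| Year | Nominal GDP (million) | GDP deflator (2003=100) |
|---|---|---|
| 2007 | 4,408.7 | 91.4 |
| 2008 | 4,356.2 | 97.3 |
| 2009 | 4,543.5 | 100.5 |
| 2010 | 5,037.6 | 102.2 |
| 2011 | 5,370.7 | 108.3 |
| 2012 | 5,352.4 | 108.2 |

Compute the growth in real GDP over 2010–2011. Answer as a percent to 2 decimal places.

Real GDP 2010 = 5037.6/1.022 = 4929.16.
Real GDP 2011 = 5370.7/1.083 = 4959.10.
Change = 4959.10/4929.16 − 1 = 0.0061.

0.61%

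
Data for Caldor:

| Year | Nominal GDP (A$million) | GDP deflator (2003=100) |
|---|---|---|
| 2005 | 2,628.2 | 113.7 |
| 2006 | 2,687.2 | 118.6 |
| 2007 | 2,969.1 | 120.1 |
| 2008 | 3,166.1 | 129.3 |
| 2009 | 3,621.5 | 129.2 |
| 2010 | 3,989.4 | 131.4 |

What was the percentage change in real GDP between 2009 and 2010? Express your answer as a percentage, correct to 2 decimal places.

8.31%

Real GDP 2009 = 3621.5/1.292 = 2803.02.
Real GDP 2010 = 3989.4/1.314 = 3036.07.
Change = 3036.07/2803.02 − 1 = 0.0831.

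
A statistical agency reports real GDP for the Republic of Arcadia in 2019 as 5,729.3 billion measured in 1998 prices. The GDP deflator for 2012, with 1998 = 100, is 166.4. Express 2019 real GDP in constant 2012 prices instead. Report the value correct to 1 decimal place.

9,533.6 billion

Real GDP in 2012 prices = Real GDP in 1998 prices × (P_2012/P_1998) = 5729.3 × 1.664 = 9533.56.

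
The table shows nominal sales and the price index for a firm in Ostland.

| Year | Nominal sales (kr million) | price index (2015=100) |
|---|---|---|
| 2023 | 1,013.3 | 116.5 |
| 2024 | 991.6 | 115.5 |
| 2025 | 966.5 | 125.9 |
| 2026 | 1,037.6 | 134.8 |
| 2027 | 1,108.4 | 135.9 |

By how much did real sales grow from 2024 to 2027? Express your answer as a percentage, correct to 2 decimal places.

Real sales 2024 = 991.6/1.155 = 858.53.
Real sales 2027 = 1108.4/1.359 = 815.60.
Change = 815.60/858.53 − 1 = -0.0500.

-5.00%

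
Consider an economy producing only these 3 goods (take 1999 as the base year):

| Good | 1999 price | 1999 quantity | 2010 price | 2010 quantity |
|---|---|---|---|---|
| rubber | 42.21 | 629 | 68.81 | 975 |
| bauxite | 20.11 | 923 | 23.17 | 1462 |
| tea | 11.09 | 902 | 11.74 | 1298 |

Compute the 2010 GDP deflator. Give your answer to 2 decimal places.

Nominal GDP 2010 = 68.81·975 + 23.17·1462 + 11.74·1298 = 116202.81.
Real GDP 2010 (at 1999 prices) = 42.21·975 + 20.11·1462 + 11.09·1298 = 84950.39.
Deflator = Nominal/Real × 100 = 116202.81/84950.39 × 100 = 136.789.

136.79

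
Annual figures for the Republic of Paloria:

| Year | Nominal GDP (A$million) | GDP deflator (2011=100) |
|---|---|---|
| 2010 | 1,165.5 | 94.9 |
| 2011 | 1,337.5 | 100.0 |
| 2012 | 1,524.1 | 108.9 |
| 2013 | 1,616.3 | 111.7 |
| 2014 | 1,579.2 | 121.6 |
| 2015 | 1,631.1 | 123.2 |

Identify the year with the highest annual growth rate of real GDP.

2011: real = 1337.5/1.000 = 1337.50; growth vs 2010 (1228.13) = 8.91%.
2012: real = 1524.1/1.089 = 1399.54; growth vs 2011 (1337.50) = 4.64%.
2013: real = 1616.3/1.117 = 1447.00; growth vs 2012 (1399.54) = 3.39%.
2014: real = 1579.2/1.216 = 1298.68; growth vs 2013 (1447.00) = -10.25%.
2015: real = 1631.1/1.232 = 1323.94; growth vs 2014 (1298.68) = 1.95%.

2011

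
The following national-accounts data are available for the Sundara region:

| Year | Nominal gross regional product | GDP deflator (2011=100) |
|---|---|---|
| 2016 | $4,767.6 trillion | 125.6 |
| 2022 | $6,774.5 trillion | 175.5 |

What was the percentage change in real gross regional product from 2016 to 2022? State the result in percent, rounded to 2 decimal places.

1.69%

Real gross regional product 2016 = 4767.6 / 1.256 = 3795.86.
Real gross regional product 2022 = 6774.5 / 1.755 = 3860.11.
Real growth = 3860.11 / 3795.86 − 1 = 0.0169.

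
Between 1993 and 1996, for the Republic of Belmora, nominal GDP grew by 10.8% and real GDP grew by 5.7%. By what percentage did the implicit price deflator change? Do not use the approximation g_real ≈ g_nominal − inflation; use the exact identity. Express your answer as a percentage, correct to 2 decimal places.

4.82%

(1 + g_nom) = (1 + g_real)(1 + π), so π = 1.1080 / 1.0570 − 1 = 0.04825.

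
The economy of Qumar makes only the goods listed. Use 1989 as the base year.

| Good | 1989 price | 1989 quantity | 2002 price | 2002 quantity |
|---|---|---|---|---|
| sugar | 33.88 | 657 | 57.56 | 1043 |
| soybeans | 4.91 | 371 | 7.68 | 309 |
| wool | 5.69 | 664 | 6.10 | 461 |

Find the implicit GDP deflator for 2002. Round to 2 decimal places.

Nominal GDP 2002 = 57.56·1043 + 7.68·309 + 6.10·461 = 65220.30.
Real GDP 2002 (at 1989 prices) = 33.88·1043 + 4.91·309 + 5.69·461 = 39477.12.
Deflator = Nominal/Real × 100 = 65220.30/39477.12 × 100 = 165.210.

165.21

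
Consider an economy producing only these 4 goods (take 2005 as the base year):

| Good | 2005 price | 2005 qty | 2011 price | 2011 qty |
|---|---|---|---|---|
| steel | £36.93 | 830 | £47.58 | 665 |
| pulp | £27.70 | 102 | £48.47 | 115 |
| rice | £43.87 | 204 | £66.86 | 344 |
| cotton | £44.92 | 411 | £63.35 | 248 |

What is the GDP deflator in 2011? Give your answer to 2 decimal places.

Nominal GDP 2011 = 47.58·665 + 48.47·115 + 66.86·344 + 63.35·248 = 75925.39.
Real GDP 2011 (at 2005 prices) = 36.93·665 + 27.70·115 + 43.87·344 + 44.92·248 = 53975.39.
Deflator = Nominal/Real × 100 = 75925.39/53975.39 × 100 = 140.667.

140.67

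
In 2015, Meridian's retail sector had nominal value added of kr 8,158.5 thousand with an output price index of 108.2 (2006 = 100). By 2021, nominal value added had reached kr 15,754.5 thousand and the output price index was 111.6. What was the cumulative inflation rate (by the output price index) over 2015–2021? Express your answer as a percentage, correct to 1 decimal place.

3.1%

Price-level change = 111.6 / 108.2 − 1 = 0.0314.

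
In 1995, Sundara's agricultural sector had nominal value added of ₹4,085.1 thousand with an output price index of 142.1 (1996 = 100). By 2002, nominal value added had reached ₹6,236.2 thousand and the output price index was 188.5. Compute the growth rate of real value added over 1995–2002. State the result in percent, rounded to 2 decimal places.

15.08%

Real value added 1995 = 4085.1 / 1.421 = 2874.81.
Real value added 2002 = 6236.2 / 1.885 = 3308.33.
Real growth = 3308.33 / 2874.81 − 1 = 0.1508.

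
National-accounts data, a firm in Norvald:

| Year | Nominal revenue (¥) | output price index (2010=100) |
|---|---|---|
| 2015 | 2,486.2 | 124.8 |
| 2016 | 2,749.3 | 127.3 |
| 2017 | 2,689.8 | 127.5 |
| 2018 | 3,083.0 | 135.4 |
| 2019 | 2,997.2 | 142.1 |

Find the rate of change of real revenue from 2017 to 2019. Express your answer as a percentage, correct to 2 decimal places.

-0.02%

Real revenue 2017 = 2689.8/1.275 = 2109.65.
Real revenue 2019 = 2997.2/1.421 = 2109.22.
Change = 2109.22/2109.65 − 1 = -0.0002.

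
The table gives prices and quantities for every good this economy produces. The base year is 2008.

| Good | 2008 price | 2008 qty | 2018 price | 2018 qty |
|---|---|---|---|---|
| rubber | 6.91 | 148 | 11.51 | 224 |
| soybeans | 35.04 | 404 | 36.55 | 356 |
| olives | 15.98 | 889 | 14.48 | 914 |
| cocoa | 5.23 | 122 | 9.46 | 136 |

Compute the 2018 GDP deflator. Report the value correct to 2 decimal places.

102.63

Nominal GDP 2018 = 11.51·224 + 36.55·356 + 14.48·914 + 9.46·136 = 30111.32.
Real GDP 2018 (at 2008 prices) = 6.91·224 + 35.04·356 + 15.98·914 + 5.23·136 = 29339.08.
Deflator = Nominal/Real × 100 = 30111.32/29339.08 × 100 = 102.632.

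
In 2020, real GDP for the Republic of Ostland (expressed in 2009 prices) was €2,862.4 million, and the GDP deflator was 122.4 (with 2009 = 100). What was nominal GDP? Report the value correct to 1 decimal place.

Nominal GDP = Real × (GDP deflator/100) = 2862.4 × 1.224 = 3503.58.

€3,503.6 million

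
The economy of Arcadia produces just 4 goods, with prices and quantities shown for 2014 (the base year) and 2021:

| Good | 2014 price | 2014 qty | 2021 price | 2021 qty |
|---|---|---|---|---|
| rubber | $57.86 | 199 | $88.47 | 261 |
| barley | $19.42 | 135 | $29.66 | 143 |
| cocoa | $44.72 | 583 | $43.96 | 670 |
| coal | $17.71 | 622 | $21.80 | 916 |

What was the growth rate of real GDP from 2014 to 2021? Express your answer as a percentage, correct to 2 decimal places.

25.07%

Real GDP 2014 = Nominal GDP 2014 = 57.86·199 + 19.42·135 + 44.72·583 + 17.71·622 = 51223.22.
Real GDP 2021 (at 2014 prices) = 57.86·261 + 19.42·143 + 44.72·670 + 17.71·916 = 64063.28.
Real growth = 64063.28/51223.22 − 1 = 0.2507.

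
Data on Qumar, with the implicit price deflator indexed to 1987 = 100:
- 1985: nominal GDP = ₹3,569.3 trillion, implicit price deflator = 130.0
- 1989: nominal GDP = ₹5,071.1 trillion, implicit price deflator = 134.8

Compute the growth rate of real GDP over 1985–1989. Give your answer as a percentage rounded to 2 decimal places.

Real GDP 1985 = 3569.3 / 1.300 = 2745.62.
Real GDP 1989 = 5071.1 / 1.348 = 3761.94.
Real growth = 3761.94 / 2745.62 − 1 = 0.3702.

37.02%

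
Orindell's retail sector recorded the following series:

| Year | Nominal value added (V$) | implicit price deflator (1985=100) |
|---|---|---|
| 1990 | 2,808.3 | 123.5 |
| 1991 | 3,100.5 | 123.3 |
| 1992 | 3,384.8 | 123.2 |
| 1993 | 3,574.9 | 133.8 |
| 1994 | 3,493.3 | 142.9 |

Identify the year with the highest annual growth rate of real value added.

1991

1991: real = 3100.5/1.233 = 2514.60; growth vs 1990 (2273.93) = 10.58%.
1992: real = 3384.8/1.232 = 2747.40; growth vs 1991 (2514.60) = 9.26%.
1993: real = 3574.9/1.338 = 2671.82; growth vs 1992 (2747.40) = -2.75%.
1994: real = 3493.3/1.429 = 2444.58; growth vs 1993 (2671.82) = -8.51%.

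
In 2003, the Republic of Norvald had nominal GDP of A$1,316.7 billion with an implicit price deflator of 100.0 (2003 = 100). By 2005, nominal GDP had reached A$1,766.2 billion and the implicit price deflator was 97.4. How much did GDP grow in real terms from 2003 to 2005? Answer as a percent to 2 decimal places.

Deflate each year: 2003 → 1316.7/1.000 = 1316.70; 2005 → 1766.2/0.974 = 1813.35.
So real GDP changed by 1813.35/1316.70 − 1 = 0.3772, i.e. 37.72%.

37.72%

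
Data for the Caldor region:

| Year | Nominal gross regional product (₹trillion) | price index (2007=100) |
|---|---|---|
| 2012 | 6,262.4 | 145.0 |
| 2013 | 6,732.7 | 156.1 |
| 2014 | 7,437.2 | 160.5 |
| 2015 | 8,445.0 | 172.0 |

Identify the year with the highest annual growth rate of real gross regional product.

2013: real = 6732.7/1.561 = 4313.07; growth vs 2012 (4318.90) = -0.13%.
2014: real = 7437.2/1.605 = 4633.77; growth vs 2013 (4313.07) = 7.44%.
2015: real = 8445.0/1.720 = 4909.88; growth vs 2014 (4633.77) = 5.96%.

2014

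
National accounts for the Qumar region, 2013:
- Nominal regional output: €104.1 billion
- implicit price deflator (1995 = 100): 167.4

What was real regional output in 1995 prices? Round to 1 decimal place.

Real regional output = Nominal / (implicit price deflator/100) = 104.1 / 1.674 = 62.19.

€62.2 billion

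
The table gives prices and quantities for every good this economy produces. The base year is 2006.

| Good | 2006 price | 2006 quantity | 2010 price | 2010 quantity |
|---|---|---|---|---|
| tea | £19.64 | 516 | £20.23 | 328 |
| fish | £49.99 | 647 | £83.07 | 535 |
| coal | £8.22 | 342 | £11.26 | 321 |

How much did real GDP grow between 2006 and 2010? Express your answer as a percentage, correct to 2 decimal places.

Real GDP 2006 = Nominal GDP 2006 = 19.64·516 + 49.99·647 + 8.22·342 = 45289.01.
Real GDP 2010 (at 2006 prices) = 19.64·328 + 49.99·535 + 8.22·321 = 35825.19.
Real growth = 35825.19/45289.01 − 1 = -0.2090.

-20.90%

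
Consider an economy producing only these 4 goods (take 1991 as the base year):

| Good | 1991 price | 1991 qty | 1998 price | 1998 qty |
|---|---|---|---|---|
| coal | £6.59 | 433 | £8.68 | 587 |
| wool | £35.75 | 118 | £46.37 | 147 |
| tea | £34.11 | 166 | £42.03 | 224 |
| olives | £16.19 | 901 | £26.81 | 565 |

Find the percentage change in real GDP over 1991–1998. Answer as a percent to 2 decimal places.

Real GDP 1991 = Nominal GDP 1991 = 6.59·433 + 35.75·118 + 34.11·166 + 16.19·901 = 27321.42.
Real GDP 1998 (at 1991 prices) = 6.59·587 + 35.75·147 + 34.11·224 + 16.19·565 = 25911.57.
Real growth = 25911.57/27321.42 − 1 = -0.0516.

-5.16%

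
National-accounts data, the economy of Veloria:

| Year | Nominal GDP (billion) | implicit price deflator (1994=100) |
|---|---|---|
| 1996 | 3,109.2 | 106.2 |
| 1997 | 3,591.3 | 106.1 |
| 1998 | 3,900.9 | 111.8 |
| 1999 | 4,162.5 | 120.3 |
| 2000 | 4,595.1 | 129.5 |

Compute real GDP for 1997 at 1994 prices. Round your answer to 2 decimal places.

3,384.83 billion

Real GDP 1997 = 3591.3 / 1.061 = 3384.83.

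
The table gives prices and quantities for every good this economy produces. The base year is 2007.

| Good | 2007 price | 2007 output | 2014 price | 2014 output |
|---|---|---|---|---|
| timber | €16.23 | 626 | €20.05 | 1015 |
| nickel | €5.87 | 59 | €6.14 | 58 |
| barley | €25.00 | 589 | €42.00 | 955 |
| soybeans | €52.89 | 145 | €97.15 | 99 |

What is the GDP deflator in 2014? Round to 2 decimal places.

153.37

Nominal GDP 2014 = 20.05·1015 + 6.14·58 + 42.00·955 + 97.15·99 = 70434.72.
Real GDP 2014 (at 2007 prices) = 16.23·1015 + 5.87·58 + 25.00·955 + 52.89·99 = 45925.02.
Deflator = Nominal/Real × 100 = 70434.72/45925.02 × 100 = 153.369.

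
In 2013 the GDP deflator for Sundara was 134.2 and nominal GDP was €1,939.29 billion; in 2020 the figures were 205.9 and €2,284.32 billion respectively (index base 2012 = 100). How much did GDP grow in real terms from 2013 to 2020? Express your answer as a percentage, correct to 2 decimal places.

-23.23%

Real GDP 2013 = 1939.29 / 1.342 = 1445.07.
Real GDP 2020 = 2284.32 / 2.059 = 1109.43.
Real growth = 1109.43 / 1445.07 − 1 = -0.2323.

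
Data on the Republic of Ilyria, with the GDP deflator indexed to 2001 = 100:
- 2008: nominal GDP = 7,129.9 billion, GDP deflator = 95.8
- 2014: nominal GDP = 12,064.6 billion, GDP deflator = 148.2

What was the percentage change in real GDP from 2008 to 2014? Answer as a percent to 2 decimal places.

Real GDP 2008 = 7129.9 / 0.958 = 7442.48.
Real GDP 2014 = 12064.6 / 1.482 = 8140.76.
Real growth = 8140.76 / 7442.48 − 1 = 0.0938.

9.38%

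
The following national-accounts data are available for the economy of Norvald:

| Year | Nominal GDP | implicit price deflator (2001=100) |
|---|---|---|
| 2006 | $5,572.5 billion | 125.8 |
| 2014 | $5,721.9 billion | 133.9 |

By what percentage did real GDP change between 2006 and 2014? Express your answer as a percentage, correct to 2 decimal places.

-3.53%

Deflate each year: 2006 → 5572.5/1.258 = 4429.65; 2014 → 5721.9/1.339 = 4273.26.
So real GDP changed by 4273.26/4429.65 − 1 = -0.0353, i.e. -3.53%.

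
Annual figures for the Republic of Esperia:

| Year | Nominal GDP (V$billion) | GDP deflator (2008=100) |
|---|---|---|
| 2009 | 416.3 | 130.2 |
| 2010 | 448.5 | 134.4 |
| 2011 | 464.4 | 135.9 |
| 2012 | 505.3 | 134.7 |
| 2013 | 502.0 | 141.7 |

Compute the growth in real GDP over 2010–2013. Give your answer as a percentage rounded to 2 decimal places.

6.16%

Real GDP 2010 = 448.5/1.344 = 333.71.
Real GDP 2013 = 502.0/1.417 = 354.27.
Change = 354.27/333.71 − 1 = 0.0616.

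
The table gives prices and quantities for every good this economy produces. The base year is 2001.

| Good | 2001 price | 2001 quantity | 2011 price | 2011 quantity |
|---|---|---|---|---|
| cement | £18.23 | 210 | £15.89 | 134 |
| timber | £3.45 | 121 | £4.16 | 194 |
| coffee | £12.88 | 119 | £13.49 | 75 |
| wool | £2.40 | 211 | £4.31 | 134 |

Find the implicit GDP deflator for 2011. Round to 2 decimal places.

Nominal GDP 2011 = 15.89·134 + 4.16·194 + 13.49·75 + 4.31·134 = 4525.59.
Real GDP 2011 (at 2001 prices) = 18.23·134 + 3.45·194 + 12.88·75 + 2.40·134 = 4399.72.
Deflator = Nominal/Real × 100 = 4525.59/4399.72 × 100 = 102.861.

102.86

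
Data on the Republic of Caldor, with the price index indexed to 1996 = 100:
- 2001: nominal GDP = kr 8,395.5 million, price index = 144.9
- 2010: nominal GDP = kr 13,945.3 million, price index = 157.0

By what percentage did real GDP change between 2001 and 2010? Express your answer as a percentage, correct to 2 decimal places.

53.30%

Deflate each year: 2001 → 8395.5/1.449 = 5794.00; 2010 → 13945.3/1.570 = 8882.36.
So real GDP changed by 8882.36/5794.00 − 1 = 0.5330, i.e. 53.30%.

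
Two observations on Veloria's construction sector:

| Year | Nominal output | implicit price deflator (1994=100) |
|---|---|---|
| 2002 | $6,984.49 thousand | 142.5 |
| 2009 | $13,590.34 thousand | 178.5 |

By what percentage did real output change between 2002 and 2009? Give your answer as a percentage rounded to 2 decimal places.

Real output 2002 = 6984.49 / 1.425 = 4901.40.
Real output 2009 = 13590.34 / 1.785 = 7613.64.
Real growth = 7613.64 / 4901.40 − 1 = 0.5534.

55.34%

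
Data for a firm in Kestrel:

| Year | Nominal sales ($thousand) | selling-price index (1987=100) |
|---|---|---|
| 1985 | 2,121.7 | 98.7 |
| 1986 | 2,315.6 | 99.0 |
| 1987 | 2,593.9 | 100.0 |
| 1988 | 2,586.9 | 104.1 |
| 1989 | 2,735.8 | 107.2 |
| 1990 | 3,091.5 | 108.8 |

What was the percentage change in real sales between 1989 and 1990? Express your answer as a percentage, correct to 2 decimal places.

11.34%

Real sales 1989 = 2735.8/1.072 = 2552.05.
Real sales 1990 = 3091.5/1.088 = 2841.45.
Change = 2841.45/2552.05 − 1 = 0.1134.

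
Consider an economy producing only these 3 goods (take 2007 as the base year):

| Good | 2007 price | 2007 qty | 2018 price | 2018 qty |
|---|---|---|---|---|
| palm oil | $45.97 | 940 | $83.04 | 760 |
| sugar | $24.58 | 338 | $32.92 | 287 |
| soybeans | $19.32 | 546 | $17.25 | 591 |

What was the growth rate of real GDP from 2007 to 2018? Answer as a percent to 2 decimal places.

Real GDP 2007 = Nominal GDP 2007 = 45.97·940 + 24.58·338 + 19.32·546 = 62068.56.
Real GDP 2018 (at 2007 prices) = 45.97·760 + 24.58·287 + 19.32·591 = 53409.78.
Real growth = 53409.78/62068.56 − 1 = -0.1395.

-13.95%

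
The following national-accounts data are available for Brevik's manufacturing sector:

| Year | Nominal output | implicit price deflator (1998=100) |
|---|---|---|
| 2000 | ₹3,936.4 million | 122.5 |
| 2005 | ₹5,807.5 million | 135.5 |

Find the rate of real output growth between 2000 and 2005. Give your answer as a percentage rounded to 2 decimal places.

Deflate each year: 2000 → 3936.4/1.225 = 3213.39; 2005 → 5807.5/1.355 = 4285.98.
So real output changed by 4285.98/3213.39 − 1 = 0.3338, i.e. 33.38%.

33.38%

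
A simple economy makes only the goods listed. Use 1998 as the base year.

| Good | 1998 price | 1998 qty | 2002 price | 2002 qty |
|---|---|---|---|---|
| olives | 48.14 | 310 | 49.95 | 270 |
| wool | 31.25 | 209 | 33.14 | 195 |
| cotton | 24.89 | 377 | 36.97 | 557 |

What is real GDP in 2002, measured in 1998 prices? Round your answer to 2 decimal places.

Real GDP 2002 = Σ (p_1998 × q_2002) = 48.14·270 + 31.25·195 + 24.89·557 = 32955.28.

32955.28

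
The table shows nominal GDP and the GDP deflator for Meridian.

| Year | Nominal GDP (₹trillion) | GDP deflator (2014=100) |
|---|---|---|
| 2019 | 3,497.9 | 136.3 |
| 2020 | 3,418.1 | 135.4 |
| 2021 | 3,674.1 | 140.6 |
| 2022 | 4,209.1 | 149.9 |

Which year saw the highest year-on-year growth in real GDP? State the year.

2022

2020: real = 3418.1/1.354 = 2524.45; growth vs 2019 (2566.32) = -1.63%.
2021: real = 3674.1/1.406 = 2613.16; growth vs 2020 (2524.45) = 3.51%.
2022: real = 4209.1/1.499 = 2807.94; growth vs 2021 (2613.16) = 7.45%.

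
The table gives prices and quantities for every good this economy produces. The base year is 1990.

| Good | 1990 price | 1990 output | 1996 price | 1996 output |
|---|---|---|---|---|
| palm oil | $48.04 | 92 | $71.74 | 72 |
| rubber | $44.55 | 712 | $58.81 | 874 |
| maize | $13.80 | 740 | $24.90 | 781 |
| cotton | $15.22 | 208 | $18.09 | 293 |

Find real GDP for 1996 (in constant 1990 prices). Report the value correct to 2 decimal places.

Real GDP 1996 = Σ (p_1990 × q_1996) = 48.04·72 + 44.55·874 + 13.80·781 + 15.22·293 = 57632.84.

$57632.84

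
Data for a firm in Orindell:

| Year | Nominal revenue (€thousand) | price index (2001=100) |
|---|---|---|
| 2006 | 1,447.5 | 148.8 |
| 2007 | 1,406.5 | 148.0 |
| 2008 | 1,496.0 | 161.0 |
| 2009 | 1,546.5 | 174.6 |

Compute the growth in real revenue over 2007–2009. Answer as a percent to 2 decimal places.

Real revenue 2007 = 1406.5/1.480 = 950.34.
Real revenue 2009 = 1546.5/1.746 = 885.74.
Change = 885.74/950.34 − 1 = -0.0680.

-6.80%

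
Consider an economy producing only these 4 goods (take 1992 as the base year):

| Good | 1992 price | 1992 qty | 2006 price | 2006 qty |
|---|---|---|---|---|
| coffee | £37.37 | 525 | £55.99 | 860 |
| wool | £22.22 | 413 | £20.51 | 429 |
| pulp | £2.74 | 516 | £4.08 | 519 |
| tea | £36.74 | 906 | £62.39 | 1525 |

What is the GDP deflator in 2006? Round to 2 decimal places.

155.58

Nominal GDP 2006 = 55.99·860 + 20.51·429 + 4.08·519 + 62.39·1525 = 154212.46.
Real GDP 2006 (at 1992 prices) = 37.37·860 + 22.22·429 + 2.74·519 + 36.74·1525 = 99121.14.
Deflator = Nominal/Real × 100 = 154212.46/99121.14 × 100 = 155.580.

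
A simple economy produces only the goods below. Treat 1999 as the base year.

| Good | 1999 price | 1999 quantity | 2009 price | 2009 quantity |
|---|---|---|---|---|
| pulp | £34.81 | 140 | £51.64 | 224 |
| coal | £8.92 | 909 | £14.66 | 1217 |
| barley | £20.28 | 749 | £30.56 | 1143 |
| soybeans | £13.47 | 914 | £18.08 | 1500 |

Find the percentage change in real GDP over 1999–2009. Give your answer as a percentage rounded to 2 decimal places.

Real GDP 1999 = Nominal GDP 1999 = 34.81·140 + 8.92·909 + 20.28·749 + 13.47·914 = 40482.98.
Real GDP 2009 (at 1999 prices) = 34.81·224 + 8.92·1217 + 20.28·1143 + 13.47·1500 = 62038.12.
Real growth = 62038.12/40482.98 − 1 = 0.5324.

53.24%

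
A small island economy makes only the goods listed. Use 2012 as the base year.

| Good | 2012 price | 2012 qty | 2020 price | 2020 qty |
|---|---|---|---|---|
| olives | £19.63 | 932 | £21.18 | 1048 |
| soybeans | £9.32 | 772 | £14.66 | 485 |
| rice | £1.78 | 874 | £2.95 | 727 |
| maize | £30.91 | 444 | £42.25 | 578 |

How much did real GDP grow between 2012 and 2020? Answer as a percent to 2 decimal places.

8.54%

Real GDP 2012 = Nominal GDP 2012 = 19.63·932 + 9.32·772 + 1.78·874 + 30.91·444 = 40769.96.
Real GDP 2020 (at 2012 prices) = 19.63·1048 + 9.32·485 + 1.78·727 + 30.91·578 = 44252.48.
Real growth = 44252.48/40769.96 − 1 = 0.0854.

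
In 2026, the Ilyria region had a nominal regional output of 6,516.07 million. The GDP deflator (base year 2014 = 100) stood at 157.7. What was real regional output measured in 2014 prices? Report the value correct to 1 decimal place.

Real regional output = Nominal / (GDP deflator/100) = 6516.07 / 1.577 = 4131.94.

4,131.9 million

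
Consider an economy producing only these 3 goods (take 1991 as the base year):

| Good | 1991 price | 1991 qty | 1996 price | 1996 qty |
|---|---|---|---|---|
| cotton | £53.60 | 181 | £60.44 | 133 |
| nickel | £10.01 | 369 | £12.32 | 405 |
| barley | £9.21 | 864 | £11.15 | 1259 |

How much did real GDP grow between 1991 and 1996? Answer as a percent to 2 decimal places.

Real GDP 1991 = Nominal GDP 1991 = 53.60·181 + 10.01·369 + 9.21·864 = 21352.73.
Real GDP 1996 (at 1991 prices) = 53.60·133 + 10.01·405 + 9.21·1259 = 22778.24.
Real growth = 22778.24/21352.73 − 1 = 0.0668.

6.68%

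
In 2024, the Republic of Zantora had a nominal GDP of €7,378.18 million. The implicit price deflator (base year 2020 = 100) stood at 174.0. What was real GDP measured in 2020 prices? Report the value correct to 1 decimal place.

€4,240.3 million

Real GDP = Nominal / (implicit price deflator/100) = 7378.18 / 1.740 = 4240.33.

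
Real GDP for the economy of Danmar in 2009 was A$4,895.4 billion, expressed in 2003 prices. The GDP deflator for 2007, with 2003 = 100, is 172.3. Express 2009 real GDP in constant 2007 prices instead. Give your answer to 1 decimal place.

A$8,434.8 billion

Real GDP in 2007 prices = Real GDP in 2003 prices × (P_2007/P_2003) = 4895.4 × 1.723 = 8434.77.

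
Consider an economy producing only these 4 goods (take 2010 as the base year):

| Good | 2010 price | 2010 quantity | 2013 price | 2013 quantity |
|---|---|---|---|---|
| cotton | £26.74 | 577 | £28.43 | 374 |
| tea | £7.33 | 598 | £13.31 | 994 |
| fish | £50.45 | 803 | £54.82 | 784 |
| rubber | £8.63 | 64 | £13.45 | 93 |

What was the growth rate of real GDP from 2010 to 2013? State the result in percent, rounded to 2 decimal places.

-5.31%

Real GDP 2010 = Nominal GDP 2010 = 26.74·577 + 7.33·598 + 50.45·803 + 8.63·64 = 60875.99.
Real GDP 2013 (at 2010 prices) = 26.74·374 + 7.33·994 + 50.45·784 + 8.63·93 = 57642.17.
Real growth = 57642.17/60875.99 − 1 = -0.0531.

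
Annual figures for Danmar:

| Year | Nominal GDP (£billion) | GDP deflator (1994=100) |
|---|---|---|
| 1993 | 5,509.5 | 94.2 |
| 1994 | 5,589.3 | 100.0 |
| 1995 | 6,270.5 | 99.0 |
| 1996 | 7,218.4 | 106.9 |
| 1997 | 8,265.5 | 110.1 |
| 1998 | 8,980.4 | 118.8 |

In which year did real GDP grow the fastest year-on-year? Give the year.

1995

1994: real = 5589.3/1.000 = 5589.30; growth vs 1993 (5848.73) = -4.44%.
1995: real = 6270.5/0.990 = 6333.84; growth vs 1994 (5589.30) = 13.32%.
1996: real = 7218.4/1.069 = 6752.48; growth vs 1995 (6333.84) = 6.61%.
1997: real = 8265.5/1.101 = 7507.27; growth vs 1996 (6752.48) = 11.18%.
1998: real = 8980.4/1.188 = 7559.26; growth vs 1997 (7507.27) = 0.69%.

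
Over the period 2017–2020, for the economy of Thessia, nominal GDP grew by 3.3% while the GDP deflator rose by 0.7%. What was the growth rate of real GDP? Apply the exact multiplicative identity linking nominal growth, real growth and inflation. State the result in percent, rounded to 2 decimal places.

(1 + g_nom) = (1 + g_real)(1 + π), so g_real = 1.0330 / 1.0070 − 1 = 0.02582.

2.58%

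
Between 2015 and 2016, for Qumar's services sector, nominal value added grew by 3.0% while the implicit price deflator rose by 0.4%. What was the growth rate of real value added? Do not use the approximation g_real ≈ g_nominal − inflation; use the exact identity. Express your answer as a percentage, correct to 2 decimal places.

2.59%

(1 + g_nom) = (1 + g_real)(1 + π), so g_real = 1.0300 / 1.0040 − 1 = 0.02590.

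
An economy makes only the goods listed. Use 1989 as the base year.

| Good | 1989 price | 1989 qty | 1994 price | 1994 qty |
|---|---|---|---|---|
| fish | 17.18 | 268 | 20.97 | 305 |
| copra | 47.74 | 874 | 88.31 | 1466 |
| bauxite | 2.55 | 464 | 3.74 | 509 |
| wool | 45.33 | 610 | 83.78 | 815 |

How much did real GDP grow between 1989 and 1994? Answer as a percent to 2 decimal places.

50.96%

Real GDP 1989 = Nominal GDP 1989 = 17.18·268 + 47.74·874 + 2.55·464 + 45.33·610 = 75163.50.
Real GDP 1994 (at 1989 prices) = 17.18·305 + 47.74·1466 + 2.55·509 + 45.33·815 = 113468.64.
Real growth = 113468.64/75163.50 − 1 = 0.5096.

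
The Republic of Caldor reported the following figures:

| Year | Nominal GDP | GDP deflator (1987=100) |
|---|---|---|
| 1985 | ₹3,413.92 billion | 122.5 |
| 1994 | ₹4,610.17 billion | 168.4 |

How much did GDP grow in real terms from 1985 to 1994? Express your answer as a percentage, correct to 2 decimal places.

Deflate each year: 1985 → 3413.92/1.225 = 2786.87; 1994 → 4610.17/1.684 = 2737.63.
So real GDP changed by 2737.63/2786.87 − 1 = -0.0177, i.e. -1.77%.

-1.77%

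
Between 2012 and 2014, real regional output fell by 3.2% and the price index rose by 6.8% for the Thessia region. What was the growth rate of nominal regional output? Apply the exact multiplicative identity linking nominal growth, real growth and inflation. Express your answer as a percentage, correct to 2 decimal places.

(1 + g_nom) = (1 + g_real)(1 + π) = 0.9680 × 1.0680 = 1.03382.

3.38%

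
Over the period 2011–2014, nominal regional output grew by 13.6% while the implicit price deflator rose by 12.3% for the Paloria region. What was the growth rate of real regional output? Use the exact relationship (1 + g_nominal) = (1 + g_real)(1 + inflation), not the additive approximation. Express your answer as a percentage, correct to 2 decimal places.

(1 + g_nom) = (1 + g_real)(1 + π), so g_real = 1.1360 / 1.1230 − 1 = 0.01158.

1.16%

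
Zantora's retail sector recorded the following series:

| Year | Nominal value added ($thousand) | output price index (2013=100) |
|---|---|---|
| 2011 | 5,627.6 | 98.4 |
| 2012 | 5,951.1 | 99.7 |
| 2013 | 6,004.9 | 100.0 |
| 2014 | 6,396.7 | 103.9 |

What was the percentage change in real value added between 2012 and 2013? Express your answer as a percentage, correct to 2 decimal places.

0.60%

Real value added 2012 = 5951.1/0.997 = 5969.01.
Real value added 2013 = 6004.9/1.000 = 6004.90.
Change = 6004.90/5969.01 − 1 = 0.0060.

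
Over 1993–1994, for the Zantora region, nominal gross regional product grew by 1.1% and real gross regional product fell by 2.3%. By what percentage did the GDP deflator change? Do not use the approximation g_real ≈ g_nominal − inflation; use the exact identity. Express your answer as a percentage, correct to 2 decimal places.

(1 + g_nom) = (1 + g_real)(1 + π), so π = 1.0110 / 0.9770 − 1 = 0.03480.

3.48%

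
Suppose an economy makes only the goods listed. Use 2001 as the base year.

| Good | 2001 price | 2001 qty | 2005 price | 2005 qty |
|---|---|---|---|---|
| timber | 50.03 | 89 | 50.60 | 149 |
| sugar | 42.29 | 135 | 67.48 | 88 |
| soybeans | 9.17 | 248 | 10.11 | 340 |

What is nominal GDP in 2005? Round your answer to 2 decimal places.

16915.04

Nominal GDP 2005 = Σ (p_2005 × q_2005) = 50.60·149 + 67.48·88 + 10.11·340 = 16915.04.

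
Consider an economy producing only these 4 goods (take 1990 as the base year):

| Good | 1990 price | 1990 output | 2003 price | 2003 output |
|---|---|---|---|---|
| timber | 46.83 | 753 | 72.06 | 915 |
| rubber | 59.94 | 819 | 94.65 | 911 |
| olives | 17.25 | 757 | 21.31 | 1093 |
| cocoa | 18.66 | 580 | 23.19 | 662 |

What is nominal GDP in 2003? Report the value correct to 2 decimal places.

Nominal GDP 2003 = Σ (p_2003 × q_2003) = 72.06·915 + 94.65·911 + 21.31·1093 + 23.19·662 = 190804.66.

190804.66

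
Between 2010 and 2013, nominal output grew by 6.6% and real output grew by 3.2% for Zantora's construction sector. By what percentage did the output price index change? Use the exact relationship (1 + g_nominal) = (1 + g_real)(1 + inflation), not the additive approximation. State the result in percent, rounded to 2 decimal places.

3.29%

(1 + g_nom) = (1 + g_real)(1 + π), so π = 1.0660 / 1.0320 − 1 = 0.03295.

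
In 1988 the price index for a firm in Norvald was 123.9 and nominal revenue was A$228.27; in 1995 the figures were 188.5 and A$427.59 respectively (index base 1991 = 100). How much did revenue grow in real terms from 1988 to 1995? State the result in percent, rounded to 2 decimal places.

23.12%

Real revenue 1988 = 228.27 / 1.239 = 184.24.
Real revenue 1995 = 427.59 / 1.885 = 226.84.
Real growth = 226.84 / 184.24 − 1 = 0.2312.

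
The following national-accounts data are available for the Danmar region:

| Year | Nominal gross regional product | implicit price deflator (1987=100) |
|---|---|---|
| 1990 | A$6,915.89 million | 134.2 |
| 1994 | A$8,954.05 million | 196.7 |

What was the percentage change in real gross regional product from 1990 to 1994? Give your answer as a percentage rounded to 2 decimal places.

-11.67%

Deflate each year: 1990 → 6915.89/1.342 = 5153.42; 1994 → 8954.05/1.967 = 4552.14.
So real gross regional product changed by 4552.14/5153.42 − 1 = -0.1167, i.e. -11.67%.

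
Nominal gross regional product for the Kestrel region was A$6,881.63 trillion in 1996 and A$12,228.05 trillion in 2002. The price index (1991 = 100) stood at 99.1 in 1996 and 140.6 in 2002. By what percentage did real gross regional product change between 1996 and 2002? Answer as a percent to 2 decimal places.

25.24%

Deflate each year: 1996 → 6881.63/0.991 = 6944.13; 2002 → 12228.05/1.406 = 8697.05.
So real gross regional product changed by 8697.05/6944.13 − 1 = 0.2524, i.e. 25.24%.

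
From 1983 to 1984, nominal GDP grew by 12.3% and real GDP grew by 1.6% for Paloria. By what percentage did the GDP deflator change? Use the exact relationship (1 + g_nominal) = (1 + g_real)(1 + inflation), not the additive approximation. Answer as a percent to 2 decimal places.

(1 + g_nom) = (1 + g_real)(1 + π), so π = 1.1230 / 1.0160 − 1 = 0.10531.

10.53%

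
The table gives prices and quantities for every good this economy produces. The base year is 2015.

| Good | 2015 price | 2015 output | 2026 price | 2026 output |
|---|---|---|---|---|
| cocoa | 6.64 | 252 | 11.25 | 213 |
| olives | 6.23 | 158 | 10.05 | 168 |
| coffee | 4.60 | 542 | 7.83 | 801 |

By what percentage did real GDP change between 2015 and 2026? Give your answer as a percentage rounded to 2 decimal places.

19.31%

Real GDP 2015 = Nominal GDP 2015 = 6.64·252 + 6.23·158 + 4.60·542 = 5150.82.
Real GDP 2026 (at 2015 prices) = 6.64·213 + 6.23·168 + 4.60·801 = 6145.56.
Real growth = 6145.56/5150.82 − 1 = 0.1931.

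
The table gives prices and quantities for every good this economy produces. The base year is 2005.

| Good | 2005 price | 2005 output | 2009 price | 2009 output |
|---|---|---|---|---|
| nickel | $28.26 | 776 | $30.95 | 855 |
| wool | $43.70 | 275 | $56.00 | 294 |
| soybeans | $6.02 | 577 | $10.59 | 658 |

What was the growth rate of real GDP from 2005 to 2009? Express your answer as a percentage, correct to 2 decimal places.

9.49%

Real GDP 2005 = Nominal GDP 2005 = 28.26·776 + 43.70·275 + 6.02·577 = 37420.80.
Real GDP 2009 (at 2005 prices) = 28.26·855 + 43.70·294 + 6.02·658 = 40971.26.
Real growth = 40971.26/37420.80 − 1 = 0.0949.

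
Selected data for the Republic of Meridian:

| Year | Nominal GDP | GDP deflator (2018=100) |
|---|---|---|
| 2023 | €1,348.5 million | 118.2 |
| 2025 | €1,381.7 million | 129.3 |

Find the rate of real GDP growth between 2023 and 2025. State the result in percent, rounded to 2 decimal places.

-6.33%

Deflate each year: 2023 → 1348.5/1.182 = 1140.86; 2025 → 1381.7/1.293 = 1068.60.
So real GDP changed by 1068.60/1140.86 − 1 = -0.0633, i.e. -6.33%.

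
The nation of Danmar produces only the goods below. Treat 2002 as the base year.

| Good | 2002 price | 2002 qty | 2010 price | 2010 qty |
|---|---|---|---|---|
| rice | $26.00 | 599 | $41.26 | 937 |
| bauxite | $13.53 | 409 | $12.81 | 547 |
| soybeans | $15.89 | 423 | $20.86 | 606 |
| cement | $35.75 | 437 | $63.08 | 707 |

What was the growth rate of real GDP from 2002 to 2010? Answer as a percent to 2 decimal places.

53.43%

Real GDP 2002 = Nominal GDP 2002 = 26.00·599 + 13.53·409 + 15.89·423 + 35.75·437 = 43451.99.
Real GDP 2010 (at 2002 prices) = 26.00·937 + 13.53·547 + 15.89·606 + 35.75·707 = 66667.50.
Real growth = 66667.50/43451.99 − 1 = 0.5343.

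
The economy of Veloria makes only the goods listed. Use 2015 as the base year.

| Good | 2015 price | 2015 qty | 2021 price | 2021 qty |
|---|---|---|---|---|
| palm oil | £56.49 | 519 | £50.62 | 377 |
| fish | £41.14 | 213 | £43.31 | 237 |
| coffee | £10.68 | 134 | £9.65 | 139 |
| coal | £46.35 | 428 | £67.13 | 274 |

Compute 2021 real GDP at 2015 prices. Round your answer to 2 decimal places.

Real GDP 2021 = Σ (p_2015 × q_2021) = 56.49·377 + 41.14·237 + 10.68·139 + 46.35·274 = 45231.33.

£45231.33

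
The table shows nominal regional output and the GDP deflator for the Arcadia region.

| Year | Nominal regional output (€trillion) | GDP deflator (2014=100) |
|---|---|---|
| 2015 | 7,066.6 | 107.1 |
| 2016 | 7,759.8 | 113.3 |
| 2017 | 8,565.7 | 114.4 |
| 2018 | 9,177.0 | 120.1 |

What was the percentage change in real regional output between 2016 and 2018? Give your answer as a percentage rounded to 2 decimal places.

Real regional output 2016 = 7759.8/1.133 = 6848.90.
Real regional output 2018 = 9177.0/1.201 = 7641.13.
Change = 7641.13/6848.90 − 1 = 0.1157.

11.57%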